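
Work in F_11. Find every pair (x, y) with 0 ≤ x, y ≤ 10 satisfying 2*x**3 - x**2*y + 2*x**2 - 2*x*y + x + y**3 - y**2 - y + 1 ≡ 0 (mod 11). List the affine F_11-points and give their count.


Affine F_11-points: {(0, 1), (0, 10), (2, 9), (3, 8), (4, 0), (6, 1), (6, 4), (6, 7), (7, 0), (7, 5), (7, 7), (9, 6), (10, 0), (10, 1)}; count = 14.

For each of the 121 pairs (x, y) ∈ F_11², evaluate f(x, y) mod 11. Record the zeros.
  x = 0: [0↦1, 1↦0, 2↦3, 3↦5, 4↦1, 5↦8, 6↦10, 7↦2, 8↦1, 9↦2, 10↦0]  zeros at y ∈ {1, 10}
  x = 1: [0↦6, 1↦2, 2↦2, 3↦1, 4↦5, 5↦9, 6↦8, 7↦8, 8↦4, 9↦2, 10↦8]  zeros at y ∈ ∅
  x = 2: [0↦5, 1↦7, 2↦2, 3↦7, 4↦6, 5↦5, 6↦10, 7↦5, 8↦7, 9↦0, 10↦1]  zeros at y ∈ {9}
  x = 3: [0↦10, 1↦5, 2↦4, 3↦2, 4↦5, 5↦8, 6↦6, 7↦5, 8↦0, 9↦8, 10↦2]  zeros at y ∈ {8}
  x = 4: [0↦0, 1↦8, 2↦9, 3↦9, 4↦3, 5↦8, 6↦8, 7↦9, 8↦6, 9↦5, 10↦1]  zeros at y ∈ {0}
  x = 5: [0↦9, 1↦6, 2↦7, 3↦7, 4↦1, 5↦6, 6↦6, 7↦7, 8↦4, 9↦3, 10↦10]  zeros at y ∈ ∅
  x = 6: [0↦5, 1↦0, 2↦10, 3↦8, 4↦0, 5↦3, 6↦1, 7↦0, 8↦6, 9↦3, 10↦8]  zeros at y ∈ {1, 4, 7}
  x = 7: [0↦0, 1↦2, 2↦8, 3↦2, 4↦1, 5↦0, 6↦5, 7↦0, 8↦2, 9↦6, 10↦7]  zeros at y ∈ {0, 5, 7}
  x = 8: [0↦6, 1↦2, 2↦2, 3↦1, 4↦5, 5↦9, 6↦8, 7↦8, 8↦4, 9↦2, 10↦8]  zeros at y ∈ ∅
  x = 9: [0↦2, 1↦1, 2↦4, 3↦6, 4↦2, 5↦9, 6↦0, 7↦3, 8↦2, 9↦3, 10↦1]  zeros at y ∈ {6}
  x = 10: [0↦0, 1↦0, 2↦4, 3↦7, 4↦4, 5↦1, 6↦4, 7↦8, 8↦8, 9↦10, 10↦9]  zeros at y ∈ {0, 1}
Collecting zeros: affine points = {(0, 1), (0, 10), (2, 9), (3, 8), (4, 0), (6, 1), (6, 4), (6, 7), (7, 0), (7, 5), (7, 7), (9, 6), (10, 0), (10, 1)}.
Total count |C(F_11)_aff| = 14.


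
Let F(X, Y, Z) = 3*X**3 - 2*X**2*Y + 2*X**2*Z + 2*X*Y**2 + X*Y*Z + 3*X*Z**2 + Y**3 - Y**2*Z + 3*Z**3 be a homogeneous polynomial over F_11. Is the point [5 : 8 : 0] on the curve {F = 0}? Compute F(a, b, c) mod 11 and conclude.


F(5,8,0) ≡ 5 (mod 11); P is NOT on the curve.

Evaluate F(5, 8, 0) term-by-term (mod 11).
  3*X**3 ↦ 3·125·1·1 = 375
  -2*X**2*Y ↦ -2·25·8·1 = -400
  2*X**2*Z ↦ 2·25·1·0 = 0
  2*X*Y**2 ↦ 2·5·64·1 = 640
  X*Y*Z ↦ 1·5·8·0 = 0
  3*X*Z**2 ↦ 3·5·1·0 = 0
  Y**3 ↦ 1·1·512·1 = 512
  -Y**2*Z ↦ -1·1·64·0 = 0
  3*Z**3 ↦ 3·1·1·0 = 0
Sum: F(5, 8, 0) = (375) + (-400) + (0) + (640) + (0) + (0) + (512) + (0) + (0) = 1127.
Reducing mod 11: 1127 ≡ 5 (mod 11).
Since F(a, b, c) ≡ 5 ≠ 0 (mod 11), P does NOT lie on the curve.


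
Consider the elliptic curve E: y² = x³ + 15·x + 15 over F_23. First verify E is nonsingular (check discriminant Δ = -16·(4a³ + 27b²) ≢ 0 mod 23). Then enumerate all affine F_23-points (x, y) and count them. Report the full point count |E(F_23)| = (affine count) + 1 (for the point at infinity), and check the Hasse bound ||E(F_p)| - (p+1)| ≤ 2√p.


Affine points = {(1, 10), (1, 13), (3, 8), (3, 15), (4, 1), (4, 22), (5, 10), (5, 13), (7, 7), (7, 16), (8, 7), (8, 16), (11, 4), (11, 19), (14, 5), (14, 18), (15, 2), (15, 21), (16, 2), (16, 21), (17, 10), (17, 13), (19, 11), (19, 12), (20, 9), (20, 14), (21, 0)}; affine count = 27; |E(F_23)| = 28.

Discriminant check: Δ ∝ 4a³ + 27b² = 4·15³ + 27·15² = 4·3375 + 27·225 ≡ 2 (mod 23). Nonzero ⇒ E is nonsingular.
For each x ∈ F_23, compute rhs = x³ + 15·x + 15 mod 23, then count y ∈ F_23 with y² ≡ rhs.
  x = 0: rhs = 15, matching y values: none (0 points).
  x = 1: rhs = 8, matching y values: 10, 13 (2 points).
  x = 2: rhs = 7, matching y values: none (0 points).
  x = 3: rhs = 18, matching y values: 8, 15 (2 points).
  x = 4: rhs = 1, matching y values: 1, 22 (2 points).
  x = 5: rhs = 8, matching y values: 10, 13 (2 points).
  x = 6: rhs = 22, matching y values: none (0 points).
  x = 7: rhs = 3, matching y values: 7, 16 (2 points).
  x = 8: rhs = 3, matching y values: 7, 16 (2 points).
  x = 9: rhs = 5, matching y values: none (0 points).
  x = 10: rhs = 15, matching y values: none (0 points).
  x = 11: rhs = 16, matching y values: 4, 19 (2 points).
  x = 12: rhs = 14, matching y values: none (0 points).
  x = 13: rhs = 15, matching y values: none (0 points).
  x = 14: rhs = 2, matching y values: 5, 18 (2 points).
  x = 15: rhs = 4, matching y values: 2, 21 (2 points).
  x = 16: rhs = 4, matching y values: 2, 21 (2 points).
  x = 17: rhs = 8, matching y values: 10, 13 (2 points).
  x = 18: rhs = 22, matching y values: none (0 points).
  x = 19: rhs = 6, matching y values: 11, 12 (2 points).
  x = 20: rhs = 12, matching y values: 9, 14 (2 points).
  x = 21: rhs = 0, matching y values: 0 (1 points).
  x = 22: rhs = 22, matching y values: none (0 points).
Total affine count: 27.
Full point count |E(F_23)| = 27 + 1 = 28.
Hasse bound: |28 − (23+1)| = |4| = 4 ≤ 2√23 ≈ 9.5917 ✓.


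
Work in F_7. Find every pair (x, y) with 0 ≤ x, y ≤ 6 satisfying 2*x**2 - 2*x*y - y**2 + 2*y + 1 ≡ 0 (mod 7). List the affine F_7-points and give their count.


Affine F_7-points: {(0, 4), (0, 5), (3, 1), (3, 2), (4, 4), (5, 1), (5, 5), (6, 2)}; count = 8.

For each of the 49 pairs (x, y) ∈ F_7², evaluate f(x, y) mod 7. Record the zeros.
  x = 0: [0↦1, 1↦2, 2↦1, 3↦5, 4↦0, 5↦0, 6↦5]  zeros at y ∈ {4, 5}
  x = 1: [0↦3, 1↦2, 2↦6, 3↦1, 4↦1, 5↦6, 6↦2]  zeros at y ∈ ∅
  x = 2: [0↦2, 1↦6, 2↦1, 3↦1, 4↦6, 5↦2, 6↦3]  zeros at y ∈ ∅
  x = 3: [0↦5, 1↦0, 2↦0, 3↦5, 4↦1, 5↦2, 6↦1]  zeros at y ∈ {1, 2}
  x = 4: [0↦5, 1↦5, 2↦3, 3↦6, 4↦0, 5↦6, 6↦3]  zeros at y ∈ {4}
  x = 5: [0↦2, 1↦0, 2↦3, 3↦4, 4↦3, 5↦0, 6↦2]  zeros at y ∈ {1, 5}
  x = 6: [0↦3, 1↦6, 2↦0, 3↦6, 4↦3, 5↦5, 6↦5]  zeros at y ∈ {2}
Collecting zeros: affine points = {(0, 4), (0, 5), (3, 1), (3, 2), (4, 4), (5, 1), (5, 5), (6, 2)}.
Total count |C(F_7)_aff| = 8.


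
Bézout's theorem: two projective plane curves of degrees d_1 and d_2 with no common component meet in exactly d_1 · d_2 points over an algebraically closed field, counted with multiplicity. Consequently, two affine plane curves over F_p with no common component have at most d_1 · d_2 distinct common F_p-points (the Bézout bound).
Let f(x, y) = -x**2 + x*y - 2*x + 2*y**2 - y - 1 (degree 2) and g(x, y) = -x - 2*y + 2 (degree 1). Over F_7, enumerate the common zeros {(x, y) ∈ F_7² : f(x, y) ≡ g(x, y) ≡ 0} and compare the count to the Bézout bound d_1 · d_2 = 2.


Common zeros: {(0, 1), (1, 4)}; count = 2; Bézout bound = 2.

deg(f) = 2, deg(g) = 1, so Bézout bound = 2.
Scan x ∈ F_7. For each x, list the y ∈ F_7 with f(x, y) ≡ 0 and those with g(x, y) ≡ 0 (mod 7); the common zeros in that column are the intersection.
  x = 0: f ≡ 0 at y ∈ {1, 3}; g ≡ 0 at y ∈ {1}; common: {1}.
  x = 1: f ≡ 0 at y ∈ {3, 4}; g ≡ 0 at y ∈ {4}; common: {4}.
  x = 2: f ≡ 0 at y ∈ ∅; g ≡ 0 at y ∈ {0}; common: ∅.
  x = 3: f ≡ 0 at y ∈ ∅; g ≡ 0 at y ∈ {3}; common: ∅.
  x = 4: f ≡ 0 at y ∈ ∅; g ≡ 0 at y ∈ {6}; common: ∅.
  x = 5: f ≡ 0 at y ∈ ∅; g ≡ 0 at y ∈ {2}; common: ∅.
  x = 6: f ≡ 0 at y ∈ {0, 1}; g ≡ 0 at y ∈ {5}; common: ∅.
Collecting: common zeros = {(0, 1), (1, 4)}, so the count is 2.
Comparison with the Bézout bound: 2 ≤ 2 = deg(f)·deg(g), as expected for curves with no common component (the bound is attained).


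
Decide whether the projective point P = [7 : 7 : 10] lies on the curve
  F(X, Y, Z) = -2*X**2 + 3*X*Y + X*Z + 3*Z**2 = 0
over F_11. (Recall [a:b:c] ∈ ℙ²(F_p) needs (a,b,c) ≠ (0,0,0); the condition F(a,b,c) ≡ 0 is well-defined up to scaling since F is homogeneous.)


F(7,7,10) ≡ 1 (mod 11); P is NOT on the curve.

Evaluate F(7, 7, 10) term-by-term (mod 11).
  -2*X**2 ↦ -2·49·1·1 = -98
  3*X*Y ↦ 3·7·7·1 = 147
  X*Z ↦ 1·7·1·10 = 70
  3*Z**2 ↦ 3·1·1·100 = 300
Sum: F(7, 7, 10) = (-98) + (147) + (70) + (300) = 419.
Reducing mod 11: 419 ≡ 1 (mod 11).
Since F(a, b, c) ≡ 1 ≠ 0 (mod 11), P does NOT lie on the curve.


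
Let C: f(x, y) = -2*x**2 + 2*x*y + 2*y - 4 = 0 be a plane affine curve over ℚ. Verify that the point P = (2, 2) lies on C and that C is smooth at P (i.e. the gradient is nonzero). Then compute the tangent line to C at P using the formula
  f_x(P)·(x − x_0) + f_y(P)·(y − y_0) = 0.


Tangent line at P: -4*x + 6*y - 4 = 0.

Step 1: f(2, 2) = 0, so P lies on C.
Step 2: partial derivatives
  f_x(x, y) = -4*x + 2*y, f_y(x, y) = 2*x + 2.
  f_x(P) = -4, f_y(P) = 6 (gradient nonzero, so P is smooth).
Step 3: tangent line at P: -4·(x − 2) + 6·(y − 2) = 0.
Expanding: -4*x + 6*y - 4 = 0.


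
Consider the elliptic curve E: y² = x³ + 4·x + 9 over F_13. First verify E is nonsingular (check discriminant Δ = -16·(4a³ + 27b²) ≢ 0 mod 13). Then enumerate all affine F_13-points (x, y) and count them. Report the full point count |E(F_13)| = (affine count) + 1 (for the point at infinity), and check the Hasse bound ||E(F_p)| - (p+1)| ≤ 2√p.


Affine points = {(0, 3), (0, 10), (1, 1), (1, 12), (2, 5), (2, 8), (3, 3), (3, 10), (7, 4), (7, 9), (10, 3), (10, 10), (12, 2), (12, 11)}; affine count = 14; |E(F_13)| = 15.

Discriminant check: Δ ∝ 4a³ + 27b² = 4·4³ + 27·9² = 4·64 + 27·81 ≡ 12 (mod 13). Nonzero ⇒ E is nonsingular.
For each x ∈ F_13, compute rhs = x³ + 4·x + 9 mod 13, then count y ∈ F_13 with y² ≡ rhs.
  x = 0: rhs = 9, matching y values: 3, 10 (2 points).
  x = 1: rhs = 1, matching y values: 1, 12 (2 points).
  x = 2: rhs = 12, matching y values: 5, 8 (2 points).
  x = 3: rhs = 9, matching y values: 3, 10 (2 points).
  x = 4: rhs = 11, matching y values: none (0 points).
  x = 5: rhs = 11, matching y values: none (0 points).
  x = 6: rhs = 2, matching y values: none (0 points).
  x = 7: rhs = 3, matching y values: 4, 9 (2 points).
  x = 8: rhs = 7, matching y values: none (0 points).
  x = 9: rhs = 7, matching y values: none (0 points).
  x = 10: rhs = 9, matching y values: 3, 10 (2 points).
  x = 11: rhs = 6, matching y values: none (0 points).
  x = 12: rhs = 4, matching y values: 2, 11 (2 points).
Total affine count: 14.
Full point count |E(F_13)| = 14 + 1 = 15.
Hasse bound: |15 − (13+1)| = |1| = 1 ≤ 2√13 ≈ 7.2111 ✓.


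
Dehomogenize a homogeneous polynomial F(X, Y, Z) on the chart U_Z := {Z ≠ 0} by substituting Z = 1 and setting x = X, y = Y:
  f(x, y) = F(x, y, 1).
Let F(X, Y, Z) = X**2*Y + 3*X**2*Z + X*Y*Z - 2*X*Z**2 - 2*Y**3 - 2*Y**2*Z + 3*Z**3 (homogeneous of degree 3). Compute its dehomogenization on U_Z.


f(x, y) = x**2*y + 3*x**2 + x*y - 2*x - 2*y**3 - 2*y**2 + 3

On U_Z we set Z = 1. Each monomial c·X^i·Y^j·Z^k in F becomes c·x^i·y^j·1^k = c·x^i·y^j.
Substituting Z = 1: F(X, Y, 1) = x**2*y + 3*x**2 + x*y - 2*x - 2*y**3 - 2*y**2 + 3.
Note: deg(f) ≤ deg(F) = 3; strict inequality happens when F is divisible by Z (lost terms).


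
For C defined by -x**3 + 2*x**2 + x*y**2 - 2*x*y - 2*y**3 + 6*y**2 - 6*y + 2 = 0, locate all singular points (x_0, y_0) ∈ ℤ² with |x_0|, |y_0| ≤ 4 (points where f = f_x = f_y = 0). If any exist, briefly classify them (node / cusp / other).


Singular points: {(1, 1)}; classification: node.

Compute partial derivatives:
  f_x = -3*x**2 + 4*x + y**2 - 2*y.
  f_y = 2*x*y - 2*x - 6*y**2 + 12*y - 6.
Scan x_0 ∈ {−4, ..., 4}. For each x_0, f_y(x_0, y) is a polynomial in y; find its integer roots y ∈ {−4, ..., 4}, then test f_x and f at those candidates.
  x = -4: f_y(-4, y) = -6*y**2 + 4*y + 2; vanishes at y ∈ {1}. (-4, 1): f_x = -65 ≠ 0.
  x = -3: f_y(-3, y) = -6*y**2 + 6*y; vanishes at y ∈ {0, 1}. (-3, 0): f_x = -39 ≠ 0; (-3, 1): f_x = -40 ≠ 0.
  x = -2: f_y(-2, y) = -6*y**2 + 8*y - 2; vanishes at y ∈ {1}. (-2, 1): f_x = -21 ≠ 0.
  x = -1: f_y(-1, y) = -6*y**2 + 10*y - 4; vanishes at y ∈ {1}. (-1, 1): f_x = -8 ≠ 0.
  x = 0: f_y(0, y) = -6*y**2 + 12*y - 6; vanishes at y ∈ {1}. (0, 1): f_x = -1 ≠ 0.
  x = 1: f_y(1, y) = -6*y**2 + 14*y - 8; vanishes at y ∈ {1}. (1, 1): f_x = 0, f = 0 — SINGULAR.
  x = 2: f_y(2, y) = -6*y**2 + 16*y - 10; vanishes at y ∈ {1}. (2, 1): f_x = -5 ≠ 0.
  x = 3: f_y(3, y) = -6*y**2 + 18*y - 12; vanishes at y ∈ {1, 2}. (3, 1): f_x = -16 ≠ 0; (3, 2): f_x = -15 ≠ 0.
  x = 4: f_y(4, y) = -6*y**2 + 20*y - 14; vanishes at y ∈ {1}. (4, 1): f_x = -33 ≠ 0.
Only singular point on the grid: (1, 1).
Classify: substitute x = 1 + u, y = 1 + v and expand: f = -u**3 - u**2 + u*v**2 - 2*v**3 + v**2.
No constant or linear terms (consistent with a singular point). Quadratic part: -u**2 + v**2. Cubic part: -u**3 + u*v**2 - 2*v**3.
The quadratic part v**2 - u**2 = (v − u)(v + u) splits into two distinct linear factors, so there are two distinct tangent lines y − 1 = ±(x − 1) — this is a node (ordinary double point).
Classification: node.


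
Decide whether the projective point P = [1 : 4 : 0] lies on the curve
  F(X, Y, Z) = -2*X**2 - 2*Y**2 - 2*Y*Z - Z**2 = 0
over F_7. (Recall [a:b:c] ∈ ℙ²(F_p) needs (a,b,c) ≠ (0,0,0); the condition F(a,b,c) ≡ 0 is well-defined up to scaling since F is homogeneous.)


F(1,4,0) ≡ 1 (mod 7); P is NOT on the curve.

Evaluate F(1, 4, 0) term-by-term (mod 7).
  -2*X**2 ↦ -2·1·1·1 = -2
  -2*Y**2 ↦ -2·1·16·1 = -32
  -2*Y*Z ↦ -2·1·4·0 = 0
  -Z**2 ↦ -1·1·1·0 = 0
Sum: F(1, 4, 0) = (-2) + (-32) + (0) + (0) = -34.
Reducing mod 7: -34 ≡ 1 (mod 7).
Since F(a, b, c) ≡ 1 ≠ 0 (mod 7), P does NOT lie on the curve.


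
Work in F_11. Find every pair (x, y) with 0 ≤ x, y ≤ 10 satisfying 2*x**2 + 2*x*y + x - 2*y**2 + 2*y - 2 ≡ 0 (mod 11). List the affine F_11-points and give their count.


Affine F_11-points: {(2, 4), (2, 10), (4, 6), (4, 10), (6, 1), (6, 6), (9, 1), (9, 9), (10, 4), (10, 7)}; count = 10.

For each of the 121 pairs (x, y) ∈ F_11², evaluate f(x, y) mod 11. Record the zeros.
  x = 0: [0↦9, 1↦9, 2↦5, 3↦8, 4↦7, 5↦2, 6↦4, 7↦2, 8↦7, 9↦8, 10↦5]  zeros at y ∈ ∅
  x = 1: [0↦1, 1↦3, 2↦1, 3↦6, 4↦7, 5↦4, 6↦8, 7↦8, 8↦4, 9↦7, 10↦6]  zeros at y ∈ ∅
  x = 2: [0↦8, 1↦1, 2↦1, 3↦8, 4↦0, 5↦10, 6↦5, 7↦7, 8↦5, 9↦10, 10↦0]  zeros at y ∈ {4, 10}
  x = 3: [0↦8, 1↦3, 2↦5, 3↦3, 4↦8, 5↦9, 6↦6, 7↦10, 8↦10, 9↦6, 10↦9]  zeros at y ∈ ∅
  x = 4: [0↦1, 1↦9, 2↦2, 3↦2, 4↦9, 5↦1, 6↦0, 7↦6, 8↦8, 9↦6, 10↦0]  zeros at y ∈ {6, 10}
  x = 5: [0↦9, 1↦8, 2↦3, 3↦5, 4↦3, 5↦8, 6↦9, 7↦6, 8↦10, 9↦10, 10↦6]  zeros at y ∈ ∅
  x = 6: [0↦10, 1↦0, 2↦8, 3↦1, 4↦1, 5↦8, 6↦0, 7↦10, 8↦5, 9↦7, 10↦5]  zeros at y ∈ {1, 6}
  x = 7: [0↦4, 1↦7, 2↦6, 3↦1, 4↦3, 5↦1, 6↦6, 7↦7, 8↦4, 9↦8, 10↦8]  zeros at y ∈ ∅
  x = 8: [0↦2, 1↦7, 2↦8, 3↦5, 4↦9, 5↦9, 6↦5, 7↦8, 8↦7, 9↦2, 10↦4]  zeros at y ∈ ∅
  x = 9: [0↦4, 1↦0, 2↦3, 3↦2, 4↦8, 5↦10, 6↦8, 7↦2, 8↦3, 9↦0, 10↦4]  zeros at y ∈ {1, 9}
  x = 10: [0↦10, 1↦8, 2↦2, 3↦3, 4↦0, 5↦4, 6↦4, 7↦0, 8↦3, 9↦2, 10↦8]  zeros at y ∈ {4, 7}
Collecting zeros: affine points = {(2, 4), (2, 10), (4, 6), (4, 10), (6, 1), (6, 6), (9, 1), (9, 9), (10, 4), (10, 7)}.
Total count |C(F_11)_aff| = 10.


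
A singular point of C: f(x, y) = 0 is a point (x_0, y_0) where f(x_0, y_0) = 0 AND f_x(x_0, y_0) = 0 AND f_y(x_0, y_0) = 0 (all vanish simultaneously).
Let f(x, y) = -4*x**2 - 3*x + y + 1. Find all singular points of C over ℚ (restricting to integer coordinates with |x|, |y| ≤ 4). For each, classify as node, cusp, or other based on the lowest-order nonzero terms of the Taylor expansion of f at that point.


No singular points in the scanned grid; C is smooth there.

Compute partial derivatives:
  f_x = -8*x - 3.
  f_y = 1.
f_y = 1 is a nonzero constant, so f_y never vanishes: no point (x, y) can satisfy f = f_x = f_y = 0. In particular no (x, y) ∈ {−4, ..., 4}² is singular; the curve is smooth.


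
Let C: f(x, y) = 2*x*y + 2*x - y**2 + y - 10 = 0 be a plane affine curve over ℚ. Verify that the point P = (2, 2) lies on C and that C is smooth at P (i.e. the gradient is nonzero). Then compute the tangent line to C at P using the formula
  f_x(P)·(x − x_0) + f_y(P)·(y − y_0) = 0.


Tangent line at P: 6*x + y - 14 = 0.

Step 1: f(2, 2) = 0, so P lies on C.
Step 2: partial derivatives
  f_x(x, y) = 2*y + 2, f_y(x, y) = 2*x - 2*y + 1.
  f_x(P) = 6, f_y(P) = 1 (gradient nonzero, so P is smooth).
Step 3: tangent line at P: 6·(x − 2) + 1·(y − 2) = 0.
Expanding: 6*x + y - 14 = 0.


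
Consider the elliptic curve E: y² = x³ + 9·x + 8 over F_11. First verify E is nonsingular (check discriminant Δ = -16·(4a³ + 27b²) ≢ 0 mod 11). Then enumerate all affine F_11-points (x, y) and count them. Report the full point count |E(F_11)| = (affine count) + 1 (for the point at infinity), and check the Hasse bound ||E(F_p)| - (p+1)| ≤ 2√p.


Affine points = {(2, 1), (2, 10), (4, 3), (4, 8), (6, 5), (6, 6), (8, 3), (8, 8), (9, 2), (9, 9), (10, 3), (10, 8)}; affine count = 12; |E(F_11)| = 13.

Discriminant check: Δ ∝ 4a³ + 27b² = 4·9³ + 27·8² = 4·729 + 27·64 ≡ 2 (mod 11). Nonzero ⇒ E is nonsingular.
For each x ∈ F_11, compute rhs = x³ + 9·x + 8 mod 11, then count y ∈ F_11 with y² ≡ rhs.
  x = 0: rhs = 8, matching y values: none (0 points).
  x = 1: rhs = 7, matching y values: none (0 points).
  x = 2: rhs = 1, matching y values: 1, 10 (2 points).
  x = 3: rhs = 7, matching y values: none (0 points).
  x = 4: rhs = 9, matching y values: 3, 8 (2 points).
  x = 5: rhs = 2, matching y values: none (0 points).
  x = 6: rhs = 3, matching y values: 5, 6 (2 points).
  x = 7: rhs = 7, matching y values: none (0 points).
  x = 8: rhs = 9, matching y values: 3, 8 (2 points).
  x = 9: rhs = 4, matching y values: 2, 9 (2 points).
  x = 10: rhs = 9, matching y values: 3, 8 (2 points).
Total affine count: 12.
Full point count |E(F_11)| = 12 + 1 = 13.
Hasse bound: |13 − (11+1)| = |1| = 1 ≤ 2√11 ≈ 6.6332 ✓.


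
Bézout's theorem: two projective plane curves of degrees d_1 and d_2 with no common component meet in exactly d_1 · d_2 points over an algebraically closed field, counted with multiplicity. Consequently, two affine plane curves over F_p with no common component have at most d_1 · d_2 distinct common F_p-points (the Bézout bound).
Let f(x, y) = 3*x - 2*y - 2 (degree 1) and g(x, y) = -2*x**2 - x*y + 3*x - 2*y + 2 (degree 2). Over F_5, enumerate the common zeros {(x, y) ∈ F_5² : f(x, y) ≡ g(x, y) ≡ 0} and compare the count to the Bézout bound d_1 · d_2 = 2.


Common zeros: ∅; count = 0; Bézout bound = 2.

deg(f) = 1, deg(g) = 2, so Bézout bound = 2.
Scan x ∈ F_5. For each x, list the y ∈ F_5 with f(x, y) ≡ 0 and those with g(x, y) ≡ 0 (mod 5); the common zeros in that column are the intersection.
  x = 0: f ≡ 0 at y ∈ {4}; g ≡ 0 at y ∈ {1}; common: ∅.
  x = 1: f ≡ 0 at y ∈ {3}; g ≡ 0 at y ∈ {1}; common: ∅.
  x = 2: f ≡ 0 at y ∈ {2}; g ≡ 0 at y ∈ {0}; common: ∅.
  x = 3: f ≡ 0 at y ∈ {1}; g ≡ 0 at y ∈ ∅; common: ∅.
  x = 4: f ≡ 0 at y ∈ {0}; g ≡ 0 at y ∈ {2}; common: ∅.
Collecting: common zeros = ∅, so the count is 0.
Comparison with the Bézout bound: 0 ≤ 2 = deg(f)·deg(g), as expected for curves with no common component (the affine F_5-count falls short of the bound because intersections may lie at infinity, over extension fields, or carry multiplicity).


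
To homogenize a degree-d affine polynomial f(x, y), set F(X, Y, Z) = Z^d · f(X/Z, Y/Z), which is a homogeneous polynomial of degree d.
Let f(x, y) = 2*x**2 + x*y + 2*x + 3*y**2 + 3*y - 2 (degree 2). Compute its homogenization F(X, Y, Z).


F(X, Y, Z) = 2*X**2 + X*Y + 2*X*Z + 3*Y**2 + 3*Y*Z - 2*Z**2

deg(f) = 2.
Substitute x = X/Z, y = Y/Z into f, then multiply by Z^2.
  monomial 2·x^2·y^0 ↦ 2·X^2·Y^0·Z^0.
  monomial 1·x^1·y^1 ↦ 1·X^1·Y^1·Z^0.
  monomial 2·x^1·y^0 ↦ 2·X^1·Y^0·Z^1.
  monomial 3·x^0·y^2 ↦ 3·X^0·Y^2·Z^0.
  monomial 3·x^0·y^1 ↦ 3·X^0·Y^1·Z^1.
  monomial -2·x^0·y^0 ↦ -2·X^0·Y^0·Z^2.
Collecting: F(X, Y, Z) = 2*X**2 + X*Y + 2*X*Z + 3*Y**2 + 3*Y*Z - 2*Z**2.


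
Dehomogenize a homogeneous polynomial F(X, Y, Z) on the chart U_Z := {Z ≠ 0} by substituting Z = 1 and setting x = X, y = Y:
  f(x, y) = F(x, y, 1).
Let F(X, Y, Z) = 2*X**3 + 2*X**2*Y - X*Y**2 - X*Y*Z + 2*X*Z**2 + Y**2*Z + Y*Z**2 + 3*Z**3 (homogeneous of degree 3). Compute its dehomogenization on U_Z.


f(x, y) = 2*x**3 + 2*x**2*y - x*y**2 - x*y + 2*x + y**2 + y + 3

On U_Z we set Z = 1. Each monomial c·X^i·Y^j·Z^k in F becomes c·x^i·y^j·1^k = c·x^i·y^j.
Substituting Z = 1: F(X, Y, 1) = 2*x**3 + 2*x**2*y - x*y**2 - x*y + 2*x + y**2 + y + 3.
Note: deg(f) ≤ deg(F) = 3; strict inequality happens when F is divisible by Z (lost terms).


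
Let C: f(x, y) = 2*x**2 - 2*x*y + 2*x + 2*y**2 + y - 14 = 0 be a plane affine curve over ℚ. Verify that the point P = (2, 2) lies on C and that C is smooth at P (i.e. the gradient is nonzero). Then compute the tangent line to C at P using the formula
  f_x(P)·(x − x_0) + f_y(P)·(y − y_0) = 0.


Tangent line at P: 6*x + 5*y - 22 = 0.

Step 1: f(2, 2) = 0, so P lies on C.
Step 2: partial derivatives
  f_x(x, y) = 4*x - 2*y + 2, f_y(x, y) = -2*x + 4*y + 1.
  f_x(P) = 6, f_y(P) = 5 (gradient nonzero, so P is smooth).
Step 3: tangent line at P: 6·(x − 2) + 5·(y − 2) = 0.
Expanding: 6*x + 5*y - 22 = 0.


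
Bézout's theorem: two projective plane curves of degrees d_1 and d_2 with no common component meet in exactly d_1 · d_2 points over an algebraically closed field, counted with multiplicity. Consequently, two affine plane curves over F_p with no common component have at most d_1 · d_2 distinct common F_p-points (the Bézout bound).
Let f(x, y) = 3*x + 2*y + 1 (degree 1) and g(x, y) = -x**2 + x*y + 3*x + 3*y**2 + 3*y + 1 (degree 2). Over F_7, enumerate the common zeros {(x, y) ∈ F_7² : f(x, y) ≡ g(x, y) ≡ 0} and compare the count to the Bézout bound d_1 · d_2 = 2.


Common zeros: {(1, 5), (5, 6)}; count = 2; Bézout bound = 2.

deg(f) = 1, deg(g) = 2, so Bézout bound = 2.
Scan x ∈ F_7. For each x, list the y ∈ F_7 with f(x, y) ≡ 0 and those with g(x, y) ≡ 0 (mod 7); the common zeros in that column are the intersection.
  x = 0: f ≡ 0 at y ∈ {3}; g ≡ 0 at y ∈ {1, 5}; common: ∅.
  x = 1: f ≡ 0 at y ∈ {5}; g ≡ 0 at y ∈ {3, 5}; common: {5}.
  x = 2: f ≡ 0 at y ∈ {0}; g ≡ 0 at y ∈ ∅; common: ∅.
  x = 3: f ≡ 0 at y ∈ {2}; g ≡ 0 at y ∈ ∅; common: ∅.
  x = 4: f ≡ 0 at y ∈ {4}; g ≡ 0 at y ∈ {1, 6}; common: ∅.
  x = 5: f ≡ 0 at y ∈ {6}; g ≡ 0 at y ∈ {3, 6}; common: {6}.
  x = 6: f ≡ 0 at y ∈ {1}; g ≡ 0 at y ∈ ∅; common: ∅.
Collecting: common zeros = {(1, 5), (5, 6)}, so the count is 2.
Comparison with the Bézout bound: 2 ≤ 2 = deg(f)·deg(g), as expected for curves with no common component (the bound is attained).


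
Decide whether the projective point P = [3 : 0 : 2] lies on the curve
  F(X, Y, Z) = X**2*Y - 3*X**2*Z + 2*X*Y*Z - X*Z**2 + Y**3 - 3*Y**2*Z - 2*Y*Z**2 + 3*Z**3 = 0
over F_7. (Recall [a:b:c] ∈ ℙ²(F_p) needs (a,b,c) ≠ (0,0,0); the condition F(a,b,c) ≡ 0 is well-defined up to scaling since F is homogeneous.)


F(3,0,2) ≡ 0 (mod 7); P is on the curve.

Evaluate F(3, 0, 2) term-by-term (mod 7).
  X**2*Y ↦ 1·9·0·1 = 0
  -3*X**2*Z ↦ -3·9·1·2 = -54
  2*X*Y*Z ↦ 2·3·0·2 = 0
  -X*Z**2 ↦ -1·3·1·4 = -12
  Y**3 ↦ 1·1·0·1 = 0
  -3*Y**2*Z ↦ -3·1·0·2 = 0
  -2*Y*Z**2 ↦ -2·1·0·4 = 0
  3*Z**3 ↦ 3·1·1·8 = 24
Sum: F(3, 0, 2) = (0) + (-54) + (0) + (-12) + (0) + (0) + (0) + (24) = -42.
Reducing mod 7: -42 ≡ 0 (mod 7).
Since F(a, b, c) ≡ 0 (mod 7), P lies on the curve.


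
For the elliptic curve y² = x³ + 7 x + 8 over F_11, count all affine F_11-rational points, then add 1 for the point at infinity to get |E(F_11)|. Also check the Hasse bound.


Affine points = {(1, 4), (1, 7), (3, 1), (3, 10), (4, 1), (4, 10), (5, 5), (5, 6), (7, 2), (7, 9), (8, 2), (8, 9), (10, 0)}; affine count = 13; |E(F_11)| = 14.

Discriminant check: Δ ∝ 4a³ + 27b² = 4·7³ + 27·8² = 4·343 + 27·64 ≡ 9 (mod 11). Nonzero ⇒ E is nonsingular.
For each x ∈ F_11, compute rhs = x³ + 7·x + 8 mod 11, then count y ∈ F_11 with y² ≡ rhs.
  x = 0: rhs = 8, matching y values: none (0 points).
  x = 1: rhs = 5, matching y values: 4, 7 (2 points).
  x = 2: rhs = 8, matching y values: none (0 points).
  x = 3: rhs = 1, matching y values: 1, 10 (2 points).
  x = 4: rhs = 1, matching y values: 1, 10 (2 points).
  x = 5: rhs = 3, matching y values: 5, 6 (2 points).
  x = 6: rhs = 2, matching y values: none (0 points).
  x = 7: rhs = 4, matching y values: 2, 9 (2 points).
  x = 8: rhs = 4, matching y values: 2, 9 (2 points).
  x = 9: rhs = 8, matching y values: none (0 points).
  x = 10: rhs = 0, matching y values: 0 (1 points).
Total affine count: 13.
Full point count |E(F_11)| = 13 + 1 = 14.
Hasse bound: |14 − (11+1)| = |2| = 2 ≤ 2√11 ≈ 6.6332 ✓.


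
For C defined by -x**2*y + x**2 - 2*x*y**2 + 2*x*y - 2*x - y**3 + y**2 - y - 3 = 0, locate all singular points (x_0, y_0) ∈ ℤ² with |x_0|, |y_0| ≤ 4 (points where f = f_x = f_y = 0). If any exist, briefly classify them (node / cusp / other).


Singular points: {(-3, 2)}; classification: node.

Compute partial derivatives:
  f_x = -2*x*y + 2*x - 2*y**2 + 2*y - 2.
  f_y = -x**2 - 4*x*y + 2*x - 3*y**2 + 2*y - 1.
Scan x_0 ∈ {−4, ..., 4}. For each x_0, f_y(x_0, y) is a polynomial in y; find its integer roots y ∈ {−4, ..., 4}, then test f_x and f at those candidates.
  x = -4: f_y(-4, y) = -3*y**2 + 18*y - 25; no integer root y with |y| ≤ 4.
  x = -3: f_y(-3, y) = -3*y**2 + 14*y - 16; vanishes at y ∈ {2}. (-3, 2): f_x = 0, f = 0 — SINGULAR.
  x = -2: f_y(-2, y) = -3*y**2 + 10*y - 9; no integer root y with |y| ≤ 4.
  x = -1: f_y(-1, y) = -3*y**2 + 6*y - 4; no integer root y with |y| ≤ 4.
  x = 0: f_y(0, y) = -3*y**2 + 2*y - 1; no integer root y with |y| ≤ 4.
  x = 1: f_y(1, y) = -3*y**2 - 2*y; vanishes at y ∈ {0}. (1, 0): f_x = 0 but f = -4 ≠ 0.
  x = 2: f_y(2, y) = -3*y**2 - 6*y - 1; no integer root y with |y| ≤ 4.
  x = 3: f_y(3, y) = -3*y**2 - 10*y - 4; no integer root y with |y| ≤ 4.
  x = 4: f_y(4, y) = -3*y**2 - 14*y - 9; no integer root y with |y| ≤ 4.
Only singular point on the grid: (-3, 2).
Classify: substitute x = -3 + u, y = 2 + v and expand: f = -u**2*v - u**2 - 2*u*v**2 - v**3 + v**2.
No constant or linear terms (consistent with a singular point). Quadratic part: -u**2 + v**2. Cubic part: -u**2*v - 2*u*v**2 - v**3.
The quadratic part v**2 - u**2 = (v − u)(v + u) splits into two distinct linear factors, so there are two distinct tangent lines y − 2 = ±(x − -3) — this is a node (ordinary double point).
Classification: node.


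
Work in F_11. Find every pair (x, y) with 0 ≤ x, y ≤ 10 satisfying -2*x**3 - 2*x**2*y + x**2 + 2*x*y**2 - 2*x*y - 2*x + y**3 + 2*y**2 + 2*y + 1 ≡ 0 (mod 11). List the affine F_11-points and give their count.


Affine F_11-points: {(0, 10), (1, 3), (2, 10), (3, 5), (4, 5), (4, 9), (5, 5), (5, 6), (5, 10), (6, 0), (7, 4), (7, 9), (8, 9), (9, 1), (10, 7)}; count = 15.

For each of the 121 pairs (x, y) ∈ F_11², evaluate f(x, y) mod 11. Record the zeros.
  x = 0: [0↦1, 1↦6, 2↦10, 3↦8, 4↦6, 5↦10, 6↦4, 7↦5, 8↦8, 9↦8, 10↦0]  zeros at y ∈ {10}
  x = 1: [0↦9, 1↦1, 2↦7, 3↦0, 4↦8, 5↦4, 6↦5, 7↦6, 8↦2, 9↦10, 10↦3]  zeros at y ∈ {3}
  x = 2: [0↦7, 1↦4, 2↦8, 3↦3, 4↦6, 5↦1, 6↦5, 7↦2, 8↦9, 9↦10, 10↦0]  zeros at y ∈ {10}
  x = 3: [0↦5, 1↦3, 2↦1, 3↦5, 4↦10, 5↦0, 6↦3, 7↦3, 8↦6, 9↦7, 10↦1]  zeros at y ∈ {5}
  x = 4: [0↦2, 1↦8, 2↦7, 3↦5, 4↦8, 5↦0, 6↦9, 7↦8, 8↦3, 9↦0, 10↦5]  zeros at y ∈ {5, 9}
  x = 5: [0↦8, 1↦7, 2↦3, 3↦2, 4↦10, 5↦0, 6↦0, 7↦5, 8↦10, 9↦10, 10↦0]  zeros at y ∈ {5, 6, 10}
  x = 6: [0↦0, 1↦10, 2↦10, 3↦6, 4↦4, 5↦10, 6↦8, 7↦4, 8↦4, 9↦3, 10↦7]  zeros at y ∈ {0}
  x = 7: [0↦10, 1↦5, 2↦5, 3↦5, 4↦0, 5↦7, 6↦10, 7↦4, 8↦6, 9↦0, 10↦3]  zeros at y ∈ {4, 9}
  x = 8: [0↦4, 1↦2, 2↦9, 3↦9, 4↦8, 5↦1, 6↦5, 7↦4, 8↦4, 9↦0, 10↦9]  zeros at y ∈ {9}
  x = 9: [0↦3, 1↦0, 2↦10, 3↦6, 4↦5, 5↦2, 6↦3, 7↦3, 8↦8, 9↦2, 10↦2]  zeros at y ∈ {1}
  x = 10: [0↦6, 1↦9, 2↦7, 3↦6, 4↦1, 5↦9, 6↦3, 7↦0, 8↦6, 9↦5, 10↦3]  zeros at y ∈ {7}
Collecting zeros: affine points = {(0, 10), (1, 3), (2, 10), (3, 5), (4, 5), (4, 9), (5, 5), (5, 6), (5, 10), (6, 0), (7, 4), (7, 9), (8, 9), (9, 1), (10, 7)}.
Total count |C(F_11)_aff| = 15.


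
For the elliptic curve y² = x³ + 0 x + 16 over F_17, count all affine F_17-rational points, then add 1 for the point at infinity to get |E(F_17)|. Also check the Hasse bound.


Affine points = {(0, 4), (0, 13), (1, 0), (3, 3), (3, 14), (7, 6), (7, 11), (8, 1), (8, 16), (10, 8), (10, 9), (11, 2), (11, 15), (15, 5), (15, 12), (16, 7), (16, 10)}; affine count = 17; |E(F_17)| = 18.

Discriminant check: Δ ∝ 4a³ + 27b² = 4·0³ + 27·16² = 4·0 + 27·256 ≡ 10 (mod 17). Nonzero ⇒ E is nonsingular.
For each x ∈ F_17, compute rhs = x³ + 0·x + 16 mod 17, then count y ∈ F_17 with y² ≡ rhs.
  x = 0: rhs = 16, matching y values: 4, 13 (2 points).
  x = 1: rhs = 0, matching y values: 0 (1 points).
  x = 2: rhs = 7, matching y values: none (0 points).
  x = 3: rhs = 9, matching y values: 3, 14 (2 points).
  x = 4: rhs = 12, matching y values: none (0 points).
  x = 5: rhs = 5, matching y values: none (0 points).
  x = 6: rhs = 11, matching y values: none (0 points).
  x = 7: rhs = 2, matching y values: 6, 11 (2 points).
  x = 8: rhs = 1, matching y values: 1, 16 (2 points).
  x = 9: rhs = 14, matching y values: none (0 points).
  x = 10: rhs = 13, matching y values: 8, 9 (2 points).
  x = 11: rhs = 4, matching y values: 2, 15 (2 points).
  x = 12: rhs = 10, matching y values: none (0 points).
  x = 13: rhs = 3, matching y values: none (0 points).
  x = 14: rhs = 6, matching y values: none (0 points).
  x = 15: rhs = 8, matching y values: 5, 12 (2 points).
  x = 16: rhs = 15, matching y values: 7, 10 (2 points).
Total affine count: 17.
Full point count |E(F_17)| = 17 + 1 = 18.
Hasse bound: |18 − (17+1)| = |0| = 0 ≤ 2√17 ≈ 8.2462 ✓.


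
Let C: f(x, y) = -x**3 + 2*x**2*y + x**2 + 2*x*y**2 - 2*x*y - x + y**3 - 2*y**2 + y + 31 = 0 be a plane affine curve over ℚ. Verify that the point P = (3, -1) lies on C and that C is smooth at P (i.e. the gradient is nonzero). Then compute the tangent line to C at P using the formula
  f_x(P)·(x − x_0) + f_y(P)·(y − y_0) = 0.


Tangent line at P: -30*x + 8*y + 98 = 0.

Step 1: f(3, -1) = 0, so P lies on C.
Step 2: partial derivatives
  f_x(x, y) = -3*x**2 + 4*x*y + 2*x + 2*y**2 - 2*y - 1, f_y(x, y) = 2*x**2 + 4*x*y - 2*x + 3*y**2 - 4*y + 1.
  f_x(P) = -30, f_y(P) = 8 (gradient nonzero, so P is smooth).
Step 3: tangent line at P: -30·(x − 3) + 8·(y − -1) = 0.
Expanding: -30*x + 8*y + 98 = 0.


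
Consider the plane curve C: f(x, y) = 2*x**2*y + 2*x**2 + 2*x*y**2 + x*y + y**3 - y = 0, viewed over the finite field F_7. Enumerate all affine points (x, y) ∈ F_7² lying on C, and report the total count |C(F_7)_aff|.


Affine F_7-points: {(0, 0), (0, 1), (0, 6), (1, 1), (2, 3), (4, 4), (4, 5), (5, 3), (5, 4), (6, 5)}; count = 10.

For each of the 49 pairs (x, y) ∈ F_7², evaluate f(x, y) mod 7. Record the zeros.
  x = 0: [0↦0, 1↦0, 2↦6, 3↦3, 4↦4, 5↦1, 6↦0]  zeros at y ∈ {0, 1, 6}
  x = 1: [0↦2, 1↦0, 2↦1, 3↦4, 4↦1, 5↦5, 6↦1]  zeros at y ∈ {1}
  x = 2: [0↦1, 1↦1, 2↦1, 3↦0, 4↦4, 5↦5, 6↦2]  zeros at y ∈ {3}
  x = 3: [0↦4, 1↦3, 2↦6, 3↦5, 4↦6, 5↦1, 6↦3]  zeros at y ∈ ∅
  x = 4: [0↦4, 1↦6, 2↦2, 3↦5, 4↦0, 5↦0, 6↦4]  zeros at y ∈ {4, 5}
  x = 5: [0↦1, 1↦3, 2↦3, 3↦0, 4↦0, 5↦2, 6↦5]  zeros at y ∈ {3, 4}
  x = 6: [0↦2, 1↦1, 2↦2, 3↦4, 4↦6, 5↦0, 6↦6]  zeros at y ∈ {5}
Collecting zeros: affine points = {(0, 0), (0, 1), (0, 6), (1, 1), (2, 3), (4, 4), (4, 5), (5, 3), (5, 4), (6, 5)}.
Total count |C(F_7)_aff| = 10.


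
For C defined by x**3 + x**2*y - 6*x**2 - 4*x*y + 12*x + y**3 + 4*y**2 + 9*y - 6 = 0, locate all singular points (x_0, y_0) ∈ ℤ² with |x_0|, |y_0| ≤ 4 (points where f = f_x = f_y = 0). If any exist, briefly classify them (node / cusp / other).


Singular points: {(2, -1)}; classification: node.

Compute partial derivatives:
  f_x = 3*x**2 + 2*x*y - 12*x - 4*y + 12.
  f_y = x**2 - 4*x + 3*y**2 + 8*y + 9.
Scan x_0 ∈ {−4, ..., 4}. For each x_0, f_y(x_0, y) is a polynomial in y; find its integer roots y ∈ {−4, ..., 4}, then test f_x and f at those candidates.
  x = -4: f_y(-4, y) = 3*y**2 + 8*y + 41; no integer root y with |y| ≤ 4.
  x = -3: f_y(-3, y) = 3*y**2 + 8*y + 30; no integer root y with |y| ≤ 4.
  x = -2: f_y(-2, y) = 3*y**2 + 8*y + 21; no integer root y with |y| ≤ 4.
  x = -1: f_y(-1, y) = 3*y**2 + 8*y + 14; no integer root y with |y| ≤ 4.
  x = 0: f_y(0, y) = 3*y**2 + 8*y + 9; no integer root y with |y| ≤ 4.
  x = 1: f_y(1, y) = 3*y**2 + 8*y + 6; no integer root y with |y| ≤ 4.
  x = 2: f_y(2, y) = 3*y**2 + 8*y + 5; vanishes at y ∈ {-1}. (2, -1): f_x = 0, f = 0 — SINGULAR.
  x = 3: f_y(3, y) = 3*y**2 + 8*y + 6; no integer root y with |y| ≤ 4.
  x = 4: f_y(4, y) = 3*y**2 + 8*y + 9; no integer root y with |y| ≤ 4.
Only singular point on the grid: (2, -1).
Classify: substitute x = 2 + u, y = -1 + v and expand: f = u**3 + u**2*v - u**2 + v**3 + v**2.
No constant or linear terms (consistent with a singular point). Quadratic part: -u**2 + v**2. Cubic part: u**3 + u**2*v + v**3.
The quadratic part v**2 - u**2 = (v − u)(v + u) splits into two distinct linear factors, so there are two distinct tangent lines y − -1 = ±(x − 2) — this is a node (ordinary double point).
Classification: node.


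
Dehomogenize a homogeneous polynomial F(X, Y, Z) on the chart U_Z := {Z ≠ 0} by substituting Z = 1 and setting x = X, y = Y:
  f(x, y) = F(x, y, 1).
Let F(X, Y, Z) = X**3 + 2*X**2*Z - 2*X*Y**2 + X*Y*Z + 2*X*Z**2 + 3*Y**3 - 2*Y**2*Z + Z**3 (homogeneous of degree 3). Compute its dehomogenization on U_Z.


f(x, y) = x**3 + 2*x**2 - 2*x*y**2 + x*y + 2*x + 3*y**3 - 2*y**2 + 1

On U_Z we set Z = 1. Each monomial c·X^i·Y^j·Z^k in F becomes c·x^i·y^j·1^k = c·x^i·y^j.
Substituting Z = 1: F(X, Y, 1) = x**3 + 2*x**2 - 2*x*y**2 + x*y + 2*x + 3*y**3 - 2*y**2 + 1.
Note: deg(f) ≤ deg(F) = 3; strict inequality happens when F is divisible by Z (lost terms).


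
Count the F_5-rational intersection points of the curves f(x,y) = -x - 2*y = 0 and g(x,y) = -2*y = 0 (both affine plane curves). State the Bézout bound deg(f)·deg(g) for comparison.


Common zeros: {(0, 0)}; count = 1; Bézout bound = 1.

deg(f) = 1, deg(g) = 1, so Bézout bound = 1.
Scan x ∈ F_5. For each x, list the y ∈ F_5 with f(x, y) ≡ 0 and those with g(x, y) ≡ 0 (mod 5); the common zeros in that column are the intersection.
  x = 0: f ≡ 0 at y ∈ {0}; g ≡ 0 at y ∈ {0}; common: {0}.
  x = 1: f ≡ 0 at y ∈ {2}; g ≡ 0 at y ∈ {0}; common: ∅.
  x = 2: f ≡ 0 at y ∈ {4}; g ≡ 0 at y ∈ {0}; common: ∅.
  x = 3: f ≡ 0 at y ∈ {1}; g ≡ 0 at y ∈ {0}; common: ∅.
  x = 4: f ≡ 0 at y ∈ {3}; g ≡ 0 at y ∈ {0}; common: ∅.
Collecting: common zeros = {(0, 0)}, so the count is 1.
Comparison with the Bézout bound: 1 ≤ 1 = deg(f)·deg(g), as expected for curves with no common component (the bound is attained).


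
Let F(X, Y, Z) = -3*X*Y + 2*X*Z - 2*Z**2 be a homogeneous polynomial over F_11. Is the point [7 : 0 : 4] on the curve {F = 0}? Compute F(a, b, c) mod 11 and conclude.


F(7,0,4) ≡ 2 (mod 11); P is NOT on the curve.

Evaluate F(7, 0, 4) term-by-term (mod 11).
  -3*X*Y ↦ -3·7·0·1 = 0
  2*X*Z ↦ 2·7·1·4 = 56
  -2*Z**2 ↦ -2·1·1·16 = -32
Sum: F(7, 0, 4) = (0) + (56) + (-32) = 24.
Reducing mod 11: 24 ≡ 2 (mod 11).
Since F(a, b, c) ≡ 2 ≠ 0 (mod 11), P does NOT lie on the curve.


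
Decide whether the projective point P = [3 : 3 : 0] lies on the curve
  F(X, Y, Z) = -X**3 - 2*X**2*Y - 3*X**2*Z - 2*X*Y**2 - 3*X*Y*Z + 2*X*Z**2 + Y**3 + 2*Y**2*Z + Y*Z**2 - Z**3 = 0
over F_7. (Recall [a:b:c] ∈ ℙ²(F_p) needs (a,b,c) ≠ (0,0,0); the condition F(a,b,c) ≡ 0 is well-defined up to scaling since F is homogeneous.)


F(3,3,0) ≡ 4 (mod 7); P is NOT on the curve.

Evaluate F(3, 3, 0) term-by-term (mod 7).
  -X**3 ↦ -1·27·1·1 = -27
  -2*X**2*Y ↦ -2·9·3·1 = -54
  -3*X**2*Z ↦ -3·9·1·0 = 0
  -2*X*Y**2 ↦ -2·3·9·1 = -54
  -3*X*Y*Z ↦ -3·3·3·0 = 0
  2*X*Z**2 ↦ 2·3·1·0 = 0
  Y**3 ↦ 1·1·27·1 = 27
  2*Y**2*Z ↦ 2·1·9·0 = 0
  Y*Z**2 ↦ 1·1·3·0 = 0
  -Z**3 ↦ -1·1·1·0 = 0
Sum: F(3, 3, 0) = (-27) + (-54) + (0) + (-54) + (0) + (0) + (27) + (0) + (0) + (0) = -108.
Reducing mod 7: -108 ≡ 4 (mod 7).
Since F(a, b, c) ≡ 4 ≠ 0 (mod 7), P does NOT lie on the curve.


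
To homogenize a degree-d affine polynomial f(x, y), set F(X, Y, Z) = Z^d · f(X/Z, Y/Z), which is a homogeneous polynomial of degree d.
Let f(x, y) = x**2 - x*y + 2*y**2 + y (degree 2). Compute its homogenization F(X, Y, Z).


F(X, Y, Z) = X**2 - X*Y + 2*Y**2 + Y*Z

deg(f) = 2.
Substitute x = X/Z, y = Y/Z into f, then multiply by Z^2.
  monomial 1·x^2·y^0 ↦ 1·X^2·Y^0·Z^0.
  monomial -1·x^1·y^1 ↦ -1·X^1·Y^1·Z^0.
  monomial 2·x^0·y^2 ↦ 2·X^0·Y^2·Z^0.
  monomial 1·x^0·y^1 ↦ 1·X^0·Y^1·Z^1.
Collecting: F(X, Y, Z) = X**2 - X*Y + 2*Y**2 + Y*Z.


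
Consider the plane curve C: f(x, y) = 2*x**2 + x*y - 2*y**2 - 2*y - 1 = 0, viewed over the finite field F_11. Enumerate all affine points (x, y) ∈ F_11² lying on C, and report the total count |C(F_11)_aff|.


Affine F_11-points: {(1, 6), (1, 10), (2, 3), (2, 8), (3, 2), (3, 4), (5, 8), (5, 10), (6, 4), (6, 9), (7, 2), (7, 6)}; count = 12.

For each of the 121 pairs (x, y) ∈ F_11², evaluate f(x, y) mod 11. Record the zeros.
  x = 0: [0↦10, 1↦6, 2↦9, 3↦8, 4↦3, 5↦5, 6↦3, 7↦8, 8↦9, 9↦6, 10↦10]  zeros at y ∈ ∅
  x = 1: [0↦1, 1↦9, 2↦2, 3↦2, 4↦9, 5↦1, 6↦0, 7↦6, 8↦8, 9↦6, 10↦0]  zeros at y ∈ {6, 10}
  x = 2: [0↦7, 1↦5, 2↦10, 3↦0, 4↦8, 5↦1, 6↦1, 7↦8, 8↦0, 9↦10, 10↦5]  zeros at y ∈ {3, 8}
  x = 3: [0↦6, 1↦5, 2↦0, 3↦2, 4↦0, 5↦5, 6↦6, 7↦3, 8↦7, 9↦7, 10↦3]  zeros at y ∈ {2, 4}
  x = 4: [0↦9, 1↦9, 2↦5, 3↦8, 4↦7, 5↦2, 6↦4, 7↦2, 8↦7, 9↦8, 10↦5]  zeros at y ∈ ∅
  x = 5: [0↦5, 1↦6, 2↦3, 3↦7, 4↦7, 5↦3, 6↦6, 7↦5, 8↦0, 9↦2, 10↦0]  zeros at y ∈ {8, 10}
  x = 6: [0↦5, 1↦7, 2↦5, 3↦10, 4↦0, 5↦8, 6↦1, 7↦1, 8↦8, 9↦0, 10↦10]  zeros at y ∈ {4, 9}
  x = 7: [0↦9, 1↦1, 2↦0, 3↦6, 4↦8, 5↦6, 6↦0, 7↦1, 8↦9, 9↦2, 10↦2]  zeros at y ∈ {2, 6}
  x = 8: [0↦6, 1↦10, 2↦10, 3↦6, 4↦9, 5↦8, 6↦3, 7↦5, 8↦3, 9↦8, 10↦9]  zeros at y ∈ ∅
  x = 9: [0↦7, 1↦1, 2↦2, 3↦10, 4↦3, 5↦3, 6↦10, 7↦2, 8↦1, 9↦7, 10↦9]  zeros at y ∈ ∅
  x = 10: [0↦1, 1↦7, 2↦9, 3↦7, 4↦1, 5↦2, 6↦10, 7↦3, 8↦3, 9↦10, 10↦2]  zeros at y ∈ ∅
Collecting zeros: affine points = {(1, 6), (1, 10), (2, 3), (2, 8), (3, 2), (3, 4), (5, 8), (5, 10), (6, 4), (6, 9), (7, 2), (7, 6)}.
Total count |C(F_11)_aff| = 12.


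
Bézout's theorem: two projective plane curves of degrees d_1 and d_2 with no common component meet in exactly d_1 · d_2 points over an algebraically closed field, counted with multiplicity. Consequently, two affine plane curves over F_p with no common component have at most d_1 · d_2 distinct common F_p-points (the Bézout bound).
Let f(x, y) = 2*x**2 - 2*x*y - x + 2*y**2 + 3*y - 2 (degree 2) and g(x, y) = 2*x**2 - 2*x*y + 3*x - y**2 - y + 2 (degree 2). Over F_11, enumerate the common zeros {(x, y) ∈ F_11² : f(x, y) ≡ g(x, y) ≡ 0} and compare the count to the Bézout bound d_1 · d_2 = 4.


Common zeros: {(0, 9), (6, 3), (7, 7)}; count = 3; Bézout bound = 4.

deg(f) = 2, deg(g) = 2, so Bézout bound = 4.
Scan x ∈ F_11. For each x, list the y ∈ F_11 with f(x, y) ≡ 0 and those with g(x, y) ≡ 0 (mod 11); the common zeros in that column are the intersection.
  x = 0: f ≡ 0 at y ∈ {6, 9}; g ≡ 0 at y ∈ {1, 9}; common: {9}.
  x = 1: f ≡ 0 at y ∈ {6, 10}; g ≡ 0 at y ∈ {3, 5}; common: ∅.
  x = 2: f ≡ 0 at y ∈ ∅; g ≡ 0 at y ∈ {8, 9}; common: ∅.
  x = 3: f ≡ 0 at y ∈ {3, 4}; g ≡ 0 at y ∈ {2}; common: ∅.
  x = 4: f ≡ 0 at y ∈ {9, 10}; g ≡ 0 at y ∈ {6, 7}; common: ∅.
  x = 5: f ≡ 0 at y ∈ ∅; g ≡ 0 at y ∈ {1, 10}; common: ∅.
  x = 6: f ≡ 0 at y ∈ {3, 7}; g ≡ 0 at y ∈ {3, 6}; common: {3}.
  x = 7: f ≡ 0 at y ∈ {4, 7}; g ≡ 0 at y ∈ {0, 7}; common: {7}.
  x = 8: f ≡ 0 at y ∈ ∅; g ≡ 0 at y ∈ {0, 5}; common: ∅.
  x = 9: f ≡ 0 at y ∈ ∅; g ≡ 0 at y ∈ {4, 10}; common: ∅.
  x = 10: f ≡ 0 at y ∈ ∅; g ≡ 0 at y ∈ {4, 8}; common: ∅.
Collecting: common zeros = {(0, 9), (6, 3), (7, 7)}, so the count is 3.
Comparison with the Bézout bound: 3 ≤ 4 = deg(f)·deg(g), as expected for curves with no common component (the affine F_11-count falls short of the bound because intersections may lie at infinity, over extension fields, or carry multiplicity).
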